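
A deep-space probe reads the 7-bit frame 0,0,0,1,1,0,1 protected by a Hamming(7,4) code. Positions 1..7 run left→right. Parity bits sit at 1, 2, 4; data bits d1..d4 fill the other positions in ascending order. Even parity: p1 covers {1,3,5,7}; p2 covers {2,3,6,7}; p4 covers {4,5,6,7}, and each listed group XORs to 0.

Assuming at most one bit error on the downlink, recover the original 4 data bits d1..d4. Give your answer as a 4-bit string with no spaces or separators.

s1 (pos 1,3,5,7): 0⊕0⊕1⊕1 = 0
s2 (pos 2,3,6,7): 0⊕0⊕0⊕1 = 1
s4 (pos 4,5,6,7): 1⊕1⊕0⊕1 = 1
Syndrome s4…s1 = 110 → error at position 6.
Flip position 6: 0001101 → 0001111
Read data bits from positions 3,5,6,7: 0111

0111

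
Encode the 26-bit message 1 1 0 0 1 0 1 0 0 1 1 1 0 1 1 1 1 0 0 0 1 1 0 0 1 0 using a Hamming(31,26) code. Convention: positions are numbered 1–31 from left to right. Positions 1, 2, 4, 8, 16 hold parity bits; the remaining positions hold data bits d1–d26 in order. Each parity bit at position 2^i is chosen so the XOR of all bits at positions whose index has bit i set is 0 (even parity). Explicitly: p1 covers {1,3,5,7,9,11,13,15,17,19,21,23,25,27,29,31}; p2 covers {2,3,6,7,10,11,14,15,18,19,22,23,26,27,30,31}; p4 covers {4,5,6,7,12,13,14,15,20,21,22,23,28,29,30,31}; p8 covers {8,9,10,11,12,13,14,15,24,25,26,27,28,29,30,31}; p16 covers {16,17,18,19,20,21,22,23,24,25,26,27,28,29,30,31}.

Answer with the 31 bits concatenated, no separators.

Place data at non-parity positions: p1 p2 1 p4 1 0 0 p8 1 0 1 0 0 1 1 p16 1 0 1 1 1 1 0 0 0 1 1 0 0 1 0
p1 (pos 1,3,5,7,9,11,13,15,17,19,21,23,25,27,29,31): XOR of data positions = 1⊕1⊕0⊕1⊕1⊕0⊕1⊕1⊕1⊕1⊕0⊕0⊕1⊕0⊕0 = 1
p2 (pos 2,3,6,7,10,11,14,15,18,19,22,23,26,27,30,31): XOR of data positions = 1⊕0⊕0⊕0⊕1⊕1⊕1⊕0⊕1⊕1⊕0⊕1⊕1⊕1⊕0 = 1
p4 (pos 4,5,6,7,12,13,14,15,20,21,22,23,28,29,30,31): XOR of data positions = 1⊕0⊕0⊕0⊕0⊕1⊕1⊕1⊕1⊕1⊕0⊕0⊕0⊕1⊕0 = 1
p8 (pos 8,9,10,11,12,13,14,15,24,25,26,27,28,29,30,31): XOR of data positions = 1⊕0⊕1⊕0⊕0⊕1⊕1⊕0⊕0⊕1⊕1⊕0⊕0⊕1⊕0 = 1
p16 (pos 16,17,18,19,20,21,22,23,24,25,26,27,28,29,30,31): XOR of data positions = 1⊕0⊕1⊕1⊕1⊕1⊕0⊕0⊕0⊕1⊕1⊕0⊕0⊕1⊕0 = 0
Codeword: 1111100110100110101111000110010

1111100110100110101111000110010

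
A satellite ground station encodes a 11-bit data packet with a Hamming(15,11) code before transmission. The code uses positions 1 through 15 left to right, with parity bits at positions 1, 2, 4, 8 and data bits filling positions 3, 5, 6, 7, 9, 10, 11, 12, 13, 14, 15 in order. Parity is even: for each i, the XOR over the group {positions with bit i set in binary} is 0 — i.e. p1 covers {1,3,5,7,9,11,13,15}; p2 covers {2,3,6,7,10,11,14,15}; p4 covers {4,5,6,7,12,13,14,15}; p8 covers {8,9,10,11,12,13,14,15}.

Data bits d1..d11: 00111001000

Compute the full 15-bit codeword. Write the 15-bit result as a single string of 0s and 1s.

Place data at non-parity positions: p1 p2 0 p4 0 1 1 p8 1 0 0 1 0 0 0
p1 (pos 1,3,5,7,9,11,13,15): XOR of data positions = 0⊕0⊕1⊕1⊕0⊕0⊕0 = 0
p2 (pos 2,3,6,7,10,11,14,15): XOR of data positions = 0⊕1⊕1⊕0⊕0⊕0⊕0 = 0
p4 (pos 4,5,6,7,12,13,14,15): XOR of data positions = 0⊕1⊕1⊕1⊕0⊕0⊕0 = 1
p8 (pos 8,9,10,11,12,13,14,15): XOR of data positions = 1⊕0⊕0⊕1⊕0⊕0⊕0 = 0
Codeword: 000101101001000

000101101001000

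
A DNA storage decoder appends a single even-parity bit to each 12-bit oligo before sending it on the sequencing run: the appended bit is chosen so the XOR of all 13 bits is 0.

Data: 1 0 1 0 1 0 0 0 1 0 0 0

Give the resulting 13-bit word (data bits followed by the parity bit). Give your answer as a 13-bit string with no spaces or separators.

1010100010000

XOR of the 12 data bits: 1⊕0⊕1⊕0⊕1⊕0⊕0⊕0⊕1⊕0⊕0⊕0 = 0
Parity bit = 0 (so all 13 bits XOR to 0).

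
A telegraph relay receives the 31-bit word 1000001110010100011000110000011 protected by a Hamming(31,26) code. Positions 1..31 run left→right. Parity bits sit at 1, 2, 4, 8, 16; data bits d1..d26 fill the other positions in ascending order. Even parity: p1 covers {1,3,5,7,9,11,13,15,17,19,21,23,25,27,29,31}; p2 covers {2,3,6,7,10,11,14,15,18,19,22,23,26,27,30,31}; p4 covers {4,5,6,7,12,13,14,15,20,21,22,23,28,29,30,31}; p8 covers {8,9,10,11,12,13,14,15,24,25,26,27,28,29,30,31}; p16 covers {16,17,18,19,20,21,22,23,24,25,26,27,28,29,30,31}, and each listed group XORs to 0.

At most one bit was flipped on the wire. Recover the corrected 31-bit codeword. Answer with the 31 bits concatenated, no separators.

s1 (pos 1,3,5,7,9,11,13,15,17,19,21,23,25,27,29,31): 1⊕0⊕0⊕1⊕1⊕0⊕0⊕0⊕0⊕1⊕0⊕1⊕0⊕0⊕0⊕1 = 0
s2 (pos 2,3,6,7,10,11,14,15,18,19,22,23,26,27,30,31): 0⊕0⊕0⊕1⊕0⊕0⊕1⊕0⊕1⊕1⊕0⊕1⊕0⊕0⊕1⊕1 = 1
s4 (pos 4,5,6,7,12,13,14,15,20,21,22,23,28,29,30,31): 0⊕0⊕0⊕1⊕1⊕0⊕1⊕0⊕0⊕0⊕0⊕1⊕0⊕0⊕1⊕1 = 0
s8 (pos 8,9,10,11,12,13,14,15,24,25,26,27,28,29,30,31): 1⊕1⊕0⊕0⊕1⊕0⊕1⊕0⊕1⊕0⊕0⊕0⊕0⊕0⊕1⊕1 = 1
s16 (pos 16,17,18,19,20,21,22,23,24,25,26,27,28,29,30,31): 0⊕0⊕1⊕1⊕0⊕0⊕0⊕1⊕1⊕0⊕0⊕0⊕0⊕0⊕1⊕1 = 0
Syndrome s16…s1 = 01010 → error at position 10.
Flip position 10: 1000001110010100011000110000011 → 1000001111010100011000110000011

1000001111010100011000110000011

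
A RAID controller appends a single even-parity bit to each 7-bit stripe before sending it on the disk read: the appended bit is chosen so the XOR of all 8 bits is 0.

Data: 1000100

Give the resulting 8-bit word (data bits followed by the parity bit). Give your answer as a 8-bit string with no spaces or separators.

10001000

XOR of the 7 data bits: 1⊕0⊕0⊕0⊕1⊕0⊕0 = 0
Parity bit = 0 (so all 8 bits XOR to 0).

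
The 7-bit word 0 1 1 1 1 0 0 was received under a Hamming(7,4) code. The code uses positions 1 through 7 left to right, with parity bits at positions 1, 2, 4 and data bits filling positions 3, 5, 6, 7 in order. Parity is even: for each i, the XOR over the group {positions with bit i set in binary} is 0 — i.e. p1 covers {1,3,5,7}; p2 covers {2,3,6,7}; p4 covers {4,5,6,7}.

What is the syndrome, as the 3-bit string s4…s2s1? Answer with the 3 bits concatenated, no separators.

000

s1 (pos 1,3,5,7): 0⊕1⊕1⊕0 = 0
s2 (pos 2,3,6,7): 1⊕1⊕0⊕0 = 0
s4 (pos 4,5,6,7): 1⊕1⊕0⊕0 = 0
Syndrome s4…s1 = 000 → no error.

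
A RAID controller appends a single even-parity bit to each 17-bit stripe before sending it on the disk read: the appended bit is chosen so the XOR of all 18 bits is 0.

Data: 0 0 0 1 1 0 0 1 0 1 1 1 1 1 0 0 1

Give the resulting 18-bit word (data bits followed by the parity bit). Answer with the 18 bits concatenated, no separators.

XOR of the 17 data bits: 0⊕0⊕0⊕1⊕1⊕0⊕0⊕1⊕0⊕1⊕1⊕1⊕1⊕1⊕0⊕0⊕1 = 1
Parity bit = 1 (so all 18 bits XOR to 0).

000110010111110011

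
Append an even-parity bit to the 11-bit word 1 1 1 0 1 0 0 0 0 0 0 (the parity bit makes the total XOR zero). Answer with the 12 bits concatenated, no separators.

111010000000

XOR of the 11 data bits: 1⊕1⊕1⊕0⊕1⊕0⊕0⊕0⊕0⊕0⊕0 = 0
Parity bit = 0 (so all 12 bits XOR to 0).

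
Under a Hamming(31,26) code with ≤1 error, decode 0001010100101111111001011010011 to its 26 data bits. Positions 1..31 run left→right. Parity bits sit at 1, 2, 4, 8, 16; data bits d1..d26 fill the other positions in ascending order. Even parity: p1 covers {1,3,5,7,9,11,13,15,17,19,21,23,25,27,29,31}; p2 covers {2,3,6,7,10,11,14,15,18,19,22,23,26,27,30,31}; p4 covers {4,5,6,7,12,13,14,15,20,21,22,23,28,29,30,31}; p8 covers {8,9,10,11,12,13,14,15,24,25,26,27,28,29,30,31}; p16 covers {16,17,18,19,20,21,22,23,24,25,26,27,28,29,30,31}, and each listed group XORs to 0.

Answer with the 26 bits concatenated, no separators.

s1 (pos 1,3,5,7,9,11,13,15,17,19,21,23,25,27,29,31): 0⊕0⊕0⊕0⊕0⊕1⊕1⊕1⊕1⊕1⊕0⊕0⊕1⊕1⊕0⊕1 = 0
s2 (pos 2,3,6,7,10,11,14,15,18,19,22,23,26,27,30,31): 0⊕0⊕1⊕0⊕0⊕1⊕1⊕1⊕1⊕1⊕1⊕0⊕0⊕1⊕1⊕1 = 0
s4 (pos 4,5,6,7,12,13,14,15,20,21,22,23,28,29,30,31): 1⊕0⊕1⊕0⊕0⊕1⊕1⊕1⊕0⊕0⊕1⊕0⊕0⊕0⊕1⊕1 = 0
s8 (pos 8,9,10,11,12,13,14,15,24,25,26,27,28,29,30,31): 1⊕0⊕0⊕1⊕0⊕1⊕1⊕1⊕1⊕1⊕0⊕1⊕0⊕0⊕1⊕1 = 0
s16 (pos 16,17,18,19,20,21,22,23,24,25,26,27,28,29,30,31): 1⊕1⊕1⊕1⊕0⊕0⊕1⊕0⊕1⊕1⊕0⊕1⊕0⊕0⊕1⊕1 = 0
Syndrome s16…s1 = 00000 → no error.
Read data bits from positions 3,5,6,7,9,10,11,12,13,14,15,17,18,19,20,21,22,23,24,25,26,27,28,29,30,31: 00100010111111001011010011

00100010111111001011010011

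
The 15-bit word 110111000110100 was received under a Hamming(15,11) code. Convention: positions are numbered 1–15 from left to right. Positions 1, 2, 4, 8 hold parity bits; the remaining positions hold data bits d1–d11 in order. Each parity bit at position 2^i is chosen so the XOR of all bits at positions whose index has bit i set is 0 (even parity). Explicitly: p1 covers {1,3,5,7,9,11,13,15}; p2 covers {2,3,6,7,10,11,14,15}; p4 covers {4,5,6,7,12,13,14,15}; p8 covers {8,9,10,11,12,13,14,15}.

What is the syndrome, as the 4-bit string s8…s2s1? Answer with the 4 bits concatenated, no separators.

s1 (pos 1,3,5,7,9,11,13,15): 1⊕0⊕1⊕0⊕0⊕1⊕1⊕0 = 0
s2 (pos 2,3,6,7,10,11,14,15): 1⊕0⊕1⊕0⊕1⊕1⊕0⊕0 = 0
s4 (pos 4,5,6,7,12,13,14,15): 1⊕1⊕1⊕0⊕0⊕1⊕0⊕0 = 0
s8 (pos 8,9,10,11,12,13,14,15): 0⊕0⊕1⊕1⊕0⊕1⊕0⊕0 = 1
Syndrome s8…s1 = 1000 → error at position 8.

1000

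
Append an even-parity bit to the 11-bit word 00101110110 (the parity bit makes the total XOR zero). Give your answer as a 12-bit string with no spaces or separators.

001011101100

XOR of the 11 data bits: 0⊕0⊕1⊕0⊕1⊕1⊕1⊕0⊕1⊕1⊕0 = 0
Parity bit = 0 (so all 12 bits XOR to 0).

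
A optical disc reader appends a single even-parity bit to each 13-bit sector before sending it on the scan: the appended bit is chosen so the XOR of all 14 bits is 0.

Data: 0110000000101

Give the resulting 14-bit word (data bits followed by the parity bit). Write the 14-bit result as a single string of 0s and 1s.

XOR of the 13 data bits: 0⊕1⊕1⊕0⊕0⊕0⊕0⊕0⊕0⊕0⊕1⊕0⊕1 = 0
Parity bit = 0 (so all 14 bits XOR to 0).

01100000001010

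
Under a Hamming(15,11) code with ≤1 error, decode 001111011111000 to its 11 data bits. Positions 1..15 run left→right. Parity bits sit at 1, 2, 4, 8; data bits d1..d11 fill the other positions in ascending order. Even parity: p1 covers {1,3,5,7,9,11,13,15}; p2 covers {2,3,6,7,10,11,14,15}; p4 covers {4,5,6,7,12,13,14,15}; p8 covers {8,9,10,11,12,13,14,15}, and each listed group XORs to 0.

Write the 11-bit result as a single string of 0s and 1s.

11101111000

s1 (pos 1,3,5,7,9,11,13,15): 0⊕1⊕1⊕0⊕1⊕1⊕0⊕0 = 0
s2 (pos 2,3,6,7,10,11,14,15): 0⊕1⊕1⊕0⊕1⊕1⊕0⊕0 = 0
s4 (pos 4,5,6,7,12,13,14,15): 1⊕1⊕1⊕0⊕1⊕0⊕0⊕0 = 0
s8 (pos 8,9,10,11,12,13,14,15): 1⊕1⊕1⊕1⊕1⊕0⊕0⊕0 = 1
Syndrome s8…s1 = 1000 → error at position 8.
Flip position 8: 001111011111000 → 001111001111000
Read data bits from positions 3,5,6,7,9,10,11,12,13,14,15: 11101111000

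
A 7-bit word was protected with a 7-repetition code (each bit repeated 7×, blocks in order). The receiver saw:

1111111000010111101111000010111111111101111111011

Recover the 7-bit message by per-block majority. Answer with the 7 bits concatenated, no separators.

Block 1 (1111111): 7 ones → 1
Block 2 (0000101): 2 ones → 0
Block 3 (1110111): 6 ones → 1
Block 4 (1000010): 2 ones → 0
Block 5 (1111111): 7 ones → 1
Block 6 (1110111): 6 ones → 1
Block 7 (1111011): 6 ones → 1

1010111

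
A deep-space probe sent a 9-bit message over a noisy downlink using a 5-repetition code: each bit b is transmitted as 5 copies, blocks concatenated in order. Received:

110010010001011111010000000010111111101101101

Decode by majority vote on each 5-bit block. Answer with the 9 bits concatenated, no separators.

101100111

Block 1 (11001): 3 ones → 1
Block 2 (00100): 1 one → 0
Block 3 (01011): 3 ones → 1
Block 4 (11101): 4 ones → 1
Block 5 (00000): 0 ones → 0
Block 6 (00010): 1 one → 0
Block 7 (11111): 5 ones → 1
Block 8 (11011): 4 ones → 1
Block 9 (01101): 3 ones → 1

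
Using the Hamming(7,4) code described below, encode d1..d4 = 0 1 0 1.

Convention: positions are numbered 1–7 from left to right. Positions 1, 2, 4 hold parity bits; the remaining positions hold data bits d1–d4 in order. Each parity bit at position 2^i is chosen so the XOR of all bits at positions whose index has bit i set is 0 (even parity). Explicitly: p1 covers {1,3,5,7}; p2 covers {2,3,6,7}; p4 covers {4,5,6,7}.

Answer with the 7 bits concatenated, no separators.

0100101

Place data at non-parity positions: p1 p2 0 p4 1 0 1
p1 (pos 1,3,5,7): XOR of data positions = 0⊕1⊕1 = 0
p2 (pos 2,3,6,7): XOR of data positions = 0⊕0⊕1 = 1
p4 (pos 4,5,6,7): XOR of data positions = 1⊕0⊕1 = 0
Codeword: 0100101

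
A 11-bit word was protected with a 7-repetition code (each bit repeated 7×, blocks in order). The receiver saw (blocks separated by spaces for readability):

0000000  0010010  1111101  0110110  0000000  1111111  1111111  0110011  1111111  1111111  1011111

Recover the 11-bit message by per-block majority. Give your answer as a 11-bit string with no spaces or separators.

00110111111

Block 1 (0000000): 0 ones → 0
Block 2 (0010010): 2 ones → 0
Block 3 (1111101): 6 ones → 1
Block 4 (0110110): 4 ones → 1
Block 5 (0000000): 0 ones → 0
Block 6 (1111111): 7 ones → 1
Block 7 (1111111): 7 ones → 1
Block 8 (0110011): 4 ones → 1
Block 9 (1111111): 7 ones → 1
Block 10 (1111111): 7 ones → 1
Block 11 (1011111): 6 ones → 1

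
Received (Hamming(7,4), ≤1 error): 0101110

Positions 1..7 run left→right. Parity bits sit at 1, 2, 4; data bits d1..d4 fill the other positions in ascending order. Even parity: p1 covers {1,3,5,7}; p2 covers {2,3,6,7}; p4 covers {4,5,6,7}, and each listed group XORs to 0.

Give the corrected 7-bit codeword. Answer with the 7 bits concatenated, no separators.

s1 (pos 1,3,5,7): 0⊕0⊕1⊕0 = 1
s2 (pos 2,3,6,7): 1⊕0⊕1⊕0 = 0
s4 (pos 4,5,6,7): 1⊕1⊕1⊕0 = 1
Syndrome s4…s1 = 101 → error at position 5.
Flip position 5: 0101110 → 0101010

0101010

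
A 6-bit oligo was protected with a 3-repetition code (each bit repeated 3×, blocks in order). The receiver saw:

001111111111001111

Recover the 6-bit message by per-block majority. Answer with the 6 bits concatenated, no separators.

011101

Block 1 (001): 1 one → 0
Block 2 (111): 3 ones → 1
Block 3 (111): 3 ones → 1
Block 4 (111): 3 ones → 1
Block 5 (001): 1 one → 0
Block 6 (111): 3 ones → 1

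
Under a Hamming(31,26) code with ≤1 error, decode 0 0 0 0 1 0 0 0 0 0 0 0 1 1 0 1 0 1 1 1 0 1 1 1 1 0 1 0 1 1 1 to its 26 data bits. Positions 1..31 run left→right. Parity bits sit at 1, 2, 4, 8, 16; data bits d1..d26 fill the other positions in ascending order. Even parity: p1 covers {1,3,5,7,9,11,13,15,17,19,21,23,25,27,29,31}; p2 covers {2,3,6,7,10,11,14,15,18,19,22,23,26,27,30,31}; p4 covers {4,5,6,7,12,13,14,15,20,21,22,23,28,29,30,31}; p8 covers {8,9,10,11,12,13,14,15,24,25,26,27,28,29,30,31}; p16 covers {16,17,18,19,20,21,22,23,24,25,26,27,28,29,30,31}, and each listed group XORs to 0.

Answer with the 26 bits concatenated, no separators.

s1 (pos 1,3,5,7,9,11,13,15,17,19,21,23,25,27,29,31): 0⊕0⊕1⊕0⊕0⊕0⊕1⊕0⊕0⊕1⊕0⊕1⊕1⊕1⊕1⊕1 = 0
s2 (pos 2,3,6,7,10,11,14,15,18,19,22,23,26,27,30,31): 0⊕0⊕0⊕0⊕0⊕0⊕1⊕0⊕1⊕1⊕1⊕1⊕0⊕1⊕1⊕1 = 0
s4 (pos 4,5,6,7,12,13,14,15,20,21,22,23,28,29,30,31): 0⊕1⊕0⊕0⊕0⊕1⊕1⊕0⊕1⊕0⊕1⊕1⊕0⊕1⊕1⊕1 = 1
s8 (pos 8,9,10,11,12,13,14,15,24,25,26,27,28,29,30,31): 0⊕0⊕0⊕0⊕0⊕1⊕1⊕0⊕1⊕1⊕0⊕1⊕0⊕1⊕1⊕1 = 0
s16 (pos 16,17,18,19,20,21,22,23,24,25,26,27,28,29,30,31): 1⊕0⊕1⊕1⊕1⊕0⊕1⊕1⊕1⊕1⊕0⊕1⊕0⊕1⊕1⊕1 = 0
Syndrome s16…s1 = 00100 → error at position 4.
Flip position 4: 0000100000001101011101111010111 → 0001100000001101011101111010111
Read data bits from positions 3,5,6,7,9,10,11,12,13,14,15,17,18,19,20,21,22,23,24,25,26,27,28,29,30,31: 01000000110011101111010111

01000000110011101111010111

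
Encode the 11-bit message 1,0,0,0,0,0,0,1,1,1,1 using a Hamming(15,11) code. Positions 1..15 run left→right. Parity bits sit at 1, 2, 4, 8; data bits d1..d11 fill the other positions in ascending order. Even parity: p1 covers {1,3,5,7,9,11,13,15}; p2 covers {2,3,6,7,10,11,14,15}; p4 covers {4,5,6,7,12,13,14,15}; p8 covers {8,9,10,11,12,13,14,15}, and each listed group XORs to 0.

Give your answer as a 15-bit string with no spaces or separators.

111000000001111

Place data at non-parity positions: p1 p2 1 p4 0 0 0 p8 0 0 0 1 1 1 1
p1 (pos 1,3,5,7,9,11,13,15): XOR of data positions = 1⊕0⊕0⊕0⊕0⊕1⊕1 = 1
p2 (pos 2,3,6,7,10,11,14,15): XOR of data positions = 1⊕0⊕0⊕0⊕0⊕1⊕1 = 1
p4 (pos 4,5,6,7,12,13,14,15): XOR of data positions = 0⊕0⊕0⊕1⊕1⊕1⊕1 = 0
p8 (pos 8,9,10,11,12,13,14,15): XOR of data positions = 0⊕0⊕0⊕1⊕1⊕1⊕1 = 0
Codeword: 111000000001111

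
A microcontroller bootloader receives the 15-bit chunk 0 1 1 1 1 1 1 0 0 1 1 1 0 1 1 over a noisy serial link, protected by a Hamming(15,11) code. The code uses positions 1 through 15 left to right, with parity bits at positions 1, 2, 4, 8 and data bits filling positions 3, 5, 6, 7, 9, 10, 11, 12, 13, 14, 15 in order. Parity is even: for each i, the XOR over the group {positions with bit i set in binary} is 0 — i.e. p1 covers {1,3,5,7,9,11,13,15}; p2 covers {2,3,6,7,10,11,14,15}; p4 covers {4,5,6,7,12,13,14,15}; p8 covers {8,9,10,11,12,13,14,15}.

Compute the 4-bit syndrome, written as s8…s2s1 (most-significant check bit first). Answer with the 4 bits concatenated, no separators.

s1 (pos 1,3,5,7,9,11,13,15): 0⊕1⊕1⊕1⊕0⊕1⊕0⊕1 = 1
s2 (pos 2,3,6,7,10,11,14,15): 1⊕1⊕1⊕1⊕1⊕1⊕1⊕1 = 0
s4 (pos 4,5,6,7,12,13,14,15): 1⊕1⊕1⊕1⊕1⊕0⊕1⊕1 = 1
s8 (pos 8,9,10,11,12,13,14,15): 0⊕0⊕1⊕1⊕1⊕0⊕1⊕1 = 1
Syndrome s8…s1 = 1101 → error at position 13.

1101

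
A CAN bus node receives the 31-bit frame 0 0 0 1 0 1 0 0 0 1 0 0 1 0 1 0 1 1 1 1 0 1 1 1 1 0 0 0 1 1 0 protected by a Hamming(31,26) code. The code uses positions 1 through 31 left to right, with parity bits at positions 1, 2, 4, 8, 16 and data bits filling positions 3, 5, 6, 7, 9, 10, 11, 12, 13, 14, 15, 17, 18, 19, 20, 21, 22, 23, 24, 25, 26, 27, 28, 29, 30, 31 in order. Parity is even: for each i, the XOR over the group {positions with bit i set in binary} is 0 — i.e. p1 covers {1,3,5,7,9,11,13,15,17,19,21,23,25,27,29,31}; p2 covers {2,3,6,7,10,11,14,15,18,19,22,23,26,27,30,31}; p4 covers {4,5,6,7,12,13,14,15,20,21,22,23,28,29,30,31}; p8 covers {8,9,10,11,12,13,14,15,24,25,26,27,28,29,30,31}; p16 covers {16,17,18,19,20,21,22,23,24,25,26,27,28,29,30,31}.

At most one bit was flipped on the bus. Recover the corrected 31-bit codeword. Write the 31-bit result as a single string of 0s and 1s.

s1 (pos 1,3,5,7,9,11,13,15,17,19,21,23,25,27,29,31): 0⊕0⊕0⊕0⊕0⊕0⊕1⊕1⊕1⊕1⊕0⊕1⊕1⊕0⊕1⊕0 = 1
s2 (pos 2,3,6,7,10,11,14,15,18,19,22,23,26,27,30,31): 0⊕0⊕1⊕0⊕1⊕0⊕0⊕1⊕1⊕1⊕1⊕1⊕0⊕0⊕1⊕0 = 0
s4 (pos 4,5,6,7,12,13,14,15,20,21,22,23,28,29,30,31): 1⊕0⊕1⊕0⊕0⊕1⊕0⊕1⊕1⊕0⊕1⊕1⊕0⊕1⊕1⊕0 = 1
s8 (pos 8,9,10,11,12,13,14,15,24,25,26,27,28,29,30,31): 0⊕0⊕1⊕0⊕0⊕1⊕0⊕1⊕1⊕1⊕0⊕0⊕0⊕1⊕1⊕0 = 1
s16 (pos 16,17,18,19,20,21,22,23,24,25,26,27,28,29,30,31): 0⊕1⊕1⊕1⊕1⊕0⊕1⊕1⊕1⊕1⊕0⊕0⊕0⊕1⊕1⊕0 = 0
Syndrome s16…s1 = 01101 → error at position 13.
Flip position 13: 0001010001001010111101111000110 → 0001010001000010111101111000110

0001010001000010111101111000110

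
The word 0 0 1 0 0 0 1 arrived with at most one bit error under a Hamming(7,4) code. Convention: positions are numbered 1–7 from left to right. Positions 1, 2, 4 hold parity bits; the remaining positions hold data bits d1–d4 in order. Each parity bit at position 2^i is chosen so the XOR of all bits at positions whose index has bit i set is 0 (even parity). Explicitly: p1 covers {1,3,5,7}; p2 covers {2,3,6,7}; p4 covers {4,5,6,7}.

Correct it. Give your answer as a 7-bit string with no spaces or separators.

0011001

s1 (pos 1,3,5,7): 0⊕1⊕0⊕1 = 0
s2 (pos 2,3,6,7): 0⊕1⊕0⊕1 = 0
s4 (pos 4,5,6,7): 0⊕0⊕0⊕1 = 1
Syndrome s4…s1 = 100 → error at position 4.
Flip position 4: 0010001 → 0011001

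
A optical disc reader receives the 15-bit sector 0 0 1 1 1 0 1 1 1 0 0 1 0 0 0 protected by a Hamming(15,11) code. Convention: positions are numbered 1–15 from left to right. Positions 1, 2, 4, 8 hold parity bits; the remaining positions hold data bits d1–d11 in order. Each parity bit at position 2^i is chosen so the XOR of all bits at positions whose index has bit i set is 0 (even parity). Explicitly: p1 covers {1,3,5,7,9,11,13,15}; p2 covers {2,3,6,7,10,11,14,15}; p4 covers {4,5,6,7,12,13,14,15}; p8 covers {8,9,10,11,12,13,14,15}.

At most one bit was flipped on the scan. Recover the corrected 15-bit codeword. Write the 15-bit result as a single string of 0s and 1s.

s1 (pos 1,3,5,7,9,11,13,15): 0⊕1⊕1⊕1⊕1⊕0⊕0⊕0 = 0
s2 (pos 2,3,6,7,10,11,14,15): 0⊕1⊕0⊕1⊕0⊕0⊕0⊕0 = 0
s4 (pos 4,5,6,7,12,13,14,15): 1⊕1⊕0⊕1⊕1⊕0⊕0⊕0 = 0
s8 (pos 8,9,10,11,12,13,14,15): 1⊕1⊕0⊕0⊕1⊕0⊕0⊕0 = 1
Syndrome s8…s1 = 1000 → error at position 8.
Flip position 8: 001110111001000 → 001110101001000

001110101001000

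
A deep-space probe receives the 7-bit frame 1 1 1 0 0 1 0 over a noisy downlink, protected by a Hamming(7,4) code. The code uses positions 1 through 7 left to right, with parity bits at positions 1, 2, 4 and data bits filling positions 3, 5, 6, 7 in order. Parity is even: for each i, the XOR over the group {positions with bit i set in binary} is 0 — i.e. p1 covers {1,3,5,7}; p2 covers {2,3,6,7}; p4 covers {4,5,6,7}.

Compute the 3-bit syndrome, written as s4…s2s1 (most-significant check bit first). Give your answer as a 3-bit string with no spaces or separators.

110

s1 (pos 1,3,5,7): 1⊕1⊕0⊕0 = 0
s2 (pos 2,3,6,7): 1⊕1⊕1⊕0 = 1
s4 (pos 4,5,6,7): 0⊕0⊕1⊕0 = 1
Syndrome s4…s1 = 110 → error at position 6.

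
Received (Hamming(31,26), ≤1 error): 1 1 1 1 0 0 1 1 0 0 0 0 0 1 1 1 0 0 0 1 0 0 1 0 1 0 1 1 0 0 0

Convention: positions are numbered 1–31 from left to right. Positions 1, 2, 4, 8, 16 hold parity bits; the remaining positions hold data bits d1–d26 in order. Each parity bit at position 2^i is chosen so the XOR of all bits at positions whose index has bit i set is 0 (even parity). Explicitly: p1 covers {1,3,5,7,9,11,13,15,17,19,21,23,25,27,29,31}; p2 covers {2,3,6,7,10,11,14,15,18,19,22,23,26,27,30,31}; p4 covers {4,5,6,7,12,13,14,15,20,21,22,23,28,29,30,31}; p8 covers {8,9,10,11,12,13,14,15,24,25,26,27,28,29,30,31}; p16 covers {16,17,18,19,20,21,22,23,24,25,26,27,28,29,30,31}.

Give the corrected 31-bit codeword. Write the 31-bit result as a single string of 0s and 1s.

s1 (pos 1,3,5,7,9,11,13,15,17,19,21,23,25,27,29,31): 1⊕1⊕0⊕1⊕0⊕0⊕0⊕1⊕0⊕0⊕0⊕1⊕1⊕1⊕0⊕0 = 1
s2 (pos 2,3,6,7,10,11,14,15,18,19,22,23,26,27,30,31): 1⊕1⊕0⊕1⊕0⊕0⊕1⊕1⊕0⊕0⊕0⊕1⊕0⊕1⊕0⊕0 = 1
s4 (pos 4,5,6,7,12,13,14,15,20,21,22,23,28,29,30,31): 1⊕0⊕0⊕1⊕0⊕0⊕1⊕1⊕1⊕0⊕0⊕1⊕1⊕0⊕0⊕0 = 1
s8 (pos 8,9,10,11,12,13,14,15,24,25,26,27,28,29,30,31): 1⊕0⊕0⊕0⊕0⊕0⊕1⊕1⊕0⊕1⊕0⊕1⊕1⊕0⊕0⊕0 = 0
s16 (pos 16,17,18,19,20,21,22,23,24,25,26,27,28,29,30,31): 1⊕0⊕0⊕0⊕1⊕0⊕0⊕1⊕0⊕1⊕0⊕1⊕1⊕0⊕0⊕0 = 0
Syndrome s16…s1 = 00111 → error at position 7.
Flip position 7: 1111001100000111000100101011000 → 1111000100000111000100101011000

1111000100000111000100101011000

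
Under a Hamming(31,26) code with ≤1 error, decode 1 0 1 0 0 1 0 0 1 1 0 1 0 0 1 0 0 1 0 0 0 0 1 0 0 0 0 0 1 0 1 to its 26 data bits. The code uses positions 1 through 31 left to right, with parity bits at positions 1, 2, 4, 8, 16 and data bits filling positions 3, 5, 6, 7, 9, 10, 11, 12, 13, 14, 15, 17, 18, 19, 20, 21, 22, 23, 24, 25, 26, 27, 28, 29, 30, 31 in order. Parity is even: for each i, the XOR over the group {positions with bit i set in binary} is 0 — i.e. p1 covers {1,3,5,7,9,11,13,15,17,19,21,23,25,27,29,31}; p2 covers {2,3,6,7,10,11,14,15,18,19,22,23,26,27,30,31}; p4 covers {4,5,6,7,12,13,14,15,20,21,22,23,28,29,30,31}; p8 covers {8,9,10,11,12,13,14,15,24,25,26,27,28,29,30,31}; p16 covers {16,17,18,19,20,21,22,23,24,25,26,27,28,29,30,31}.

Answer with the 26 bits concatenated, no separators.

s1 (pos 1,3,5,7,9,11,13,15,17,19,21,23,25,27,29,31): 1⊕1⊕0⊕0⊕1⊕0⊕0⊕1⊕0⊕0⊕0⊕1⊕0⊕0⊕1⊕1 = 1
s2 (pos 2,3,6,7,10,11,14,15,18,19,22,23,26,27,30,31): 0⊕1⊕1⊕0⊕1⊕0⊕0⊕1⊕1⊕0⊕0⊕1⊕0⊕0⊕0⊕1 = 1
s4 (pos 4,5,6,7,12,13,14,15,20,21,22,23,28,29,30,31): 0⊕0⊕1⊕0⊕1⊕0⊕0⊕1⊕0⊕0⊕0⊕1⊕0⊕1⊕0⊕1 = 0
s8 (pos 8,9,10,11,12,13,14,15,24,25,26,27,28,29,30,31): 0⊕1⊕1⊕0⊕1⊕0⊕0⊕1⊕0⊕0⊕0⊕0⊕0⊕1⊕0⊕1 = 0
s16 (pos 16,17,18,19,20,21,22,23,24,25,26,27,28,29,30,31): 0⊕0⊕1⊕0⊕0⊕0⊕0⊕1⊕0⊕0⊕0⊕0⊕0⊕1⊕0⊕1 = 0
Syndrome s16…s1 = 00011 → error at position 3.
Flip position 3: 1010010011010010010000100000101 → 1000010011010010010000100000101
Read data bits from positions 3,5,6,7,9,10,11,12,13,14,15,17,18,19,20,21,22,23,24,25,26,27,28,29,30,31: 00101101001010000100000101

00101101001010000100000101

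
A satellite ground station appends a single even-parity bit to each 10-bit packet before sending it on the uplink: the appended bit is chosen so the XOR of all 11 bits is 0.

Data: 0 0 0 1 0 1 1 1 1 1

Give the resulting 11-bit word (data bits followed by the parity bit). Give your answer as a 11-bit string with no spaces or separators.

XOR of the 10 data bits: 0⊕0⊕0⊕1⊕0⊕1⊕1⊕1⊕1⊕1 = 0
Parity bit = 0 (so all 11 bits XOR to 0).

00010111110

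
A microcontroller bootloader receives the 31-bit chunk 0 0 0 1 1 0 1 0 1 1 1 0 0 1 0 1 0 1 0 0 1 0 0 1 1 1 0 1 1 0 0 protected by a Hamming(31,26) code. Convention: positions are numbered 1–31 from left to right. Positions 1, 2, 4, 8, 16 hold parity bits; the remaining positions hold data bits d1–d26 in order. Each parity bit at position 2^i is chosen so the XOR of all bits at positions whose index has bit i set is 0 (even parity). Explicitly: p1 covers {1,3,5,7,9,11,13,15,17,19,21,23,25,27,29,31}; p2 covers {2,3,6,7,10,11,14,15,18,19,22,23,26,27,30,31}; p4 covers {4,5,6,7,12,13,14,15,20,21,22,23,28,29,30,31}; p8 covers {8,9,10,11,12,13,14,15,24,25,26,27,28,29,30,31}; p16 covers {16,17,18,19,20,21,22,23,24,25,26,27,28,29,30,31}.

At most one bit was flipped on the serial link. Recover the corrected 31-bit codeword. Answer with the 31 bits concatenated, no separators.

0001101011101101010010011101100

s1 (pos 1,3,5,7,9,11,13,15,17,19,21,23,25,27,29,31): 0⊕0⊕1⊕1⊕1⊕1⊕0⊕0⊕0⊕0⊕1⊕0⊕1⊕0⊕1⊕0 = 1
s2 (pos 2,3,6,7,10,11,14,15,18,19,22,23,26,27,30,31): 0⊕0⊕0⊕1⊕1⊕1⊕1⊕0⊕1⊕0⊕0⊕0⊕1⊕0⊕0⊕0 = 0
s4 (pos 4,5,6,7,12,13,14,15,20,21,22,23,28,29,30,31): 1⊕1⊕0⊕1⊕0⊕0⊕1⊕0⊕0⊕1⊕0⊕0⊕1⊕1⊕0⊕0 = 1
s8 (pos 8,9,10,11,12,13,14,15,24,25,26,27,28,29,30,31): 0⊕1⊕1⊕1⊕0⊕0⊕1⊕0⊕1⊕1⊕1⊕0⊕1⊕1⊕0⊕0 = 1
s16 (pos 16,17,18,19,20,21,22,23,24,25,26,27,28,29,30,31): 1⊕0⊕1⊕0⊕0⊕1⊕0⊕0⊕1⊕1⊕1⊕0⊕1⊕1⊕0⊕0 = 0
Syndrome s16…s1 = 01101 → error at position 13.
Flip position 13: 0001101011100101010010011101100 → 0001101011101101010010011101100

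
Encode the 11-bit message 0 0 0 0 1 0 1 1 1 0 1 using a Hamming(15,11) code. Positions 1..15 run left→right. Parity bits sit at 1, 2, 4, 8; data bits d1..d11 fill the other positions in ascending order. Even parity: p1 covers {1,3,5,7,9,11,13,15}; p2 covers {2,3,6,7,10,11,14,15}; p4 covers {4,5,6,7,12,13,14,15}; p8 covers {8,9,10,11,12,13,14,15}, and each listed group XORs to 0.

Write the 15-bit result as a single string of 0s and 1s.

000100011011101

Place data at non-parity positions: p1 p2 0 p4 0 0 0 p8 1 0 1 1 1 0 1
p1 (pos 1,3,5,7,9,11,13,15): XOR of data positions = 0⊕0⊕0⊕1⊕1⊕1⊕1 = 0
p2 (pos 2,3,6,7,10,11,14,15): XOR of data positions = 0⊕0⊕0⊕0⊕1⊕0⊕1 = 0
p4 (pos 4,5,6,7,12,13,14,15): XOR of data positions = 0⊕0⊕0⊕1⊕1⊕0⊕1 = 1
p8 (pos 8,9,10,11,12,13,14,15): XOR of data positions = 1⊕0⊕1⊕1⊕1⊕0⊕1 = 1
Codeword: 000100011011101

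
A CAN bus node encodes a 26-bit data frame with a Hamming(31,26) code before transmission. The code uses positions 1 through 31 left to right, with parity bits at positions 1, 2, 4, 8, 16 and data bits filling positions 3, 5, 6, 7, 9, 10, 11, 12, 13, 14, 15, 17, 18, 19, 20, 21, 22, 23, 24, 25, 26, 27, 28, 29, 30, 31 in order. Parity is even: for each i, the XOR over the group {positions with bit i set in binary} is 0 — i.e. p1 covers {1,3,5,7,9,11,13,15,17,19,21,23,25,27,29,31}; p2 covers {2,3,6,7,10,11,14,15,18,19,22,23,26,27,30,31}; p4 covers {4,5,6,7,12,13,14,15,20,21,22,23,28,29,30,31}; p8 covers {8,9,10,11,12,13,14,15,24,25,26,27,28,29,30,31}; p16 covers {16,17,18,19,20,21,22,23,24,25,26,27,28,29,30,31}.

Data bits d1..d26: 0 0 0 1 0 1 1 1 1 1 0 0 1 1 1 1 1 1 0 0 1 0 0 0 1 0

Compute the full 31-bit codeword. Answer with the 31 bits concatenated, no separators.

0001001101111100011111100100010

Place data at non-parity positions: p1 p2 0 p4 0 0 1 p8 0 1 1 1 1 1 0 p16 0 1 1 1 1 1 1 0 0 1 0 0 0 1 0
p1 (pos 1,3,5,7,9,11,13,15,17,19,21,23,25,27,29,31): XOR of data positions = 0⊕0⊕1⊕0⊕1⊕1⊕0⊕0⊕1⊕1⊕1⊕0⊕0⊕0⊕0 = 0
p2 (pos 2,3,6,7,10,11,14,15,18,19,22,23,26,27,30,31): XOR of data positions = 0⊕0⊕1⊕1⊕1⊕1⊕0⊕1⊕1⊕1⊕1⊕1⊕0⊕1⊕0 = 0
p4 (pos 4,5,6,7,12,13,14,15,20,21,22,23,28,29,30,31): XOR of data positions = 0⊕0⊕1⊕1⊕1⊕1⊕0⊕1⊕1⊕1⊕1⊕0⊕0⊕1⊕0 = 1
p8 (pos 8,9,10,11,12,13,14,15,24,25,26,27,28,29,30,31): XOR of data positions = 0⊕1⊕1⊕1⊕1⊕1⊕0⊕0⊕0⊕1⊕0⊕0⊕0⊕1⊕0 = 1
p16 (pos 16,17,18,19,20,21,22,23,24,25,26,27,28,29,30,31): XOR of data positions = 0⊕1⊕1⊕1⊕1⊕1⊕1⊕0⊕0⊕1⊕0⊕0⊕0⊕1⊕0 = 0
Codeword: 0001001101111100011111100100010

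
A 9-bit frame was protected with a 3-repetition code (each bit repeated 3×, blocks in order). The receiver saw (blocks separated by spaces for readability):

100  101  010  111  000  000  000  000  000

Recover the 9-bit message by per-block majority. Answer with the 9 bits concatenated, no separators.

010100000

Block 1 (100): 1 one → 0
Block 2 (101): 2 ones → 1
Block 3 (010): 1 one → 0
Block 4 (111): 3 ones → 1
Block 5 (000): 0 ones → 0
Block 6 (000): 0 ones → 0
Block 7 (000): 0 ones → 0
Block 8 (000): 0 ones → 0
Block 9 (000): 0 ones → 0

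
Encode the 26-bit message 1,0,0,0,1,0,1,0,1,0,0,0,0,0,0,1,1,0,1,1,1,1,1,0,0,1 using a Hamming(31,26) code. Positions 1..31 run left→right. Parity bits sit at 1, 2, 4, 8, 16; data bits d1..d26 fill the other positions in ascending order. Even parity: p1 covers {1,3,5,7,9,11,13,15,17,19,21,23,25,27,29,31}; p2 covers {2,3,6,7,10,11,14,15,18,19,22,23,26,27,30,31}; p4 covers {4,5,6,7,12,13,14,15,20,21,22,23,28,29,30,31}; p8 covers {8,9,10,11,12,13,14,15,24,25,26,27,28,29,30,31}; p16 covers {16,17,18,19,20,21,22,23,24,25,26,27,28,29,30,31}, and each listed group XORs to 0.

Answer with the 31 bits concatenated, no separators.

Place data at non-parity positions: p1 p2 1 p4 0 0 0 p8 1 0 1 0 1 0 0 p16 0 0 0 0 1 1 0 1 1 1 1 1 0 0 1
p1 (pos 1,3,5,7,9,11,13,15,17,19,21,23,25,27,29,31): XOR of data positions = 1⊕0⊕0⊕1⊕1⊕1⊕0⊕0⊕0⊕1⊕0⊕1⊕1⊕0⊕1 = 0
p2 (pos 2,3,6,7,10,11,14,15,18,19,22,23,26,27,30,31): XOR of data positions = 1⊕0⊕0⊕0⊕1⊕0⊕0⊕0⊕0⊕1⊕0⊕1⊕1⊕0⊕1 = 0
p4 (pos 4,5,6,7,12,13,14,15,20,21,22,23,28,29,30,31): XOR of data positions = 0⊕0⊕0⊕0⊕1⊕0⊕0⊕0⊕1⊕1⊕0⊕1⊕0⊕0⊕1 = 1
p8 (pos 8,9,10,11,12,13,14,15,24,25,26,27,28,29,30,31): XOR of data positions = 1⊕0⊕1⊕0⊕1⊕0⊕0⊕1⊕1⊕1⊕1⊕1⊕0⊕0⊕1 = 1
p16 (pos 16,17,18,19,20,21,22,23,24,25,26,27,28,29,30,31): XOR of data positions = 0⊕0⊕0⊕0⊕1⊕1⊕0⊕1⊕1⊕1⊕1⊕1⊕0⊕0⊕1 = 0
Codeword: 0011000110101000000011011111001

0011000110101000000011011111001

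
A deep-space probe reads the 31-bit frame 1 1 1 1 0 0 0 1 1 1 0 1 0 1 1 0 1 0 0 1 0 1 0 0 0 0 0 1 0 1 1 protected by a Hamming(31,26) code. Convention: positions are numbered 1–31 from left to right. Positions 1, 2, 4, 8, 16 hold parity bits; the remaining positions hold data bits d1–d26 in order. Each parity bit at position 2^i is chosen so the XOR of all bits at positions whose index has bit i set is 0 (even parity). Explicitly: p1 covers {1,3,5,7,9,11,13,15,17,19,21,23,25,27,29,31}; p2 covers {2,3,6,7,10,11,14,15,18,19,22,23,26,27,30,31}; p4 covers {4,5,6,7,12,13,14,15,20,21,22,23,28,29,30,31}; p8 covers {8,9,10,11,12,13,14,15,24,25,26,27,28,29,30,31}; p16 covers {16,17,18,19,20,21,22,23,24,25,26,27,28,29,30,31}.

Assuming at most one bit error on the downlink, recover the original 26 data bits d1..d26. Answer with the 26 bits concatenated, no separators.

10001100011100101000001011

s1 (pos 1,3,5,7,9,11,13,15,17,19,21,23,25,27,29,31): 1⊕1⊕0⊕0⊕1⊕0⊕0⊕1⊕1⊕0⊕0⊕0⊕0⊕0⊕0⊕1 = 0
s2 (pos 2,3,6,7,10,11,14,15,18,19,22,23,26,27,30,31): 1⊕1⊕0⊕0⊕1⊕0⊕1⊕1⊕0⊕0⊕1⊕0⊕0⊕0⊕1⊕1 = 0
s4 (pos 4,5,6,7,12,13,14,15,20,21,22,23,28,29,30,31): 1⊕0⊕0⊕0⊕1⊕0⊕1⊕1⊕1⊕0⊕1⊕0⊕1⊕0⊕1⊕1 = 1
s8 (pos 8,9,10,11,12,13,14,15,24,25,26,27,28,29,30,31): 1⊕1⊕1⊕0⊕1⊕0⊕1⊕1⊕0⊕0⊕0⊕0⊕1⊕0⊕1⊕1 = 1
s16 (pos 16,17,18,19,20,21,22,23,24,25,26,27,28,29,30,31): 0⊕1⊕0⊕0⊕1⊕0⊕1⊕0⊕0⊕0⊕0⊕0⊕1⊕0⊕1⊕1 = 0
Syndrome s16…s1 = 01100 → error at position 12.
Flip position 12: 1111000111010110100101000001011 → 1111000111000110100101000001011
Read data bits from positions 3,5,6,7,9,10,11,12,13,14,15,17,18,19,20,21,22,23,24,25,26,27,28,29,30,31: 10001100011100101000001011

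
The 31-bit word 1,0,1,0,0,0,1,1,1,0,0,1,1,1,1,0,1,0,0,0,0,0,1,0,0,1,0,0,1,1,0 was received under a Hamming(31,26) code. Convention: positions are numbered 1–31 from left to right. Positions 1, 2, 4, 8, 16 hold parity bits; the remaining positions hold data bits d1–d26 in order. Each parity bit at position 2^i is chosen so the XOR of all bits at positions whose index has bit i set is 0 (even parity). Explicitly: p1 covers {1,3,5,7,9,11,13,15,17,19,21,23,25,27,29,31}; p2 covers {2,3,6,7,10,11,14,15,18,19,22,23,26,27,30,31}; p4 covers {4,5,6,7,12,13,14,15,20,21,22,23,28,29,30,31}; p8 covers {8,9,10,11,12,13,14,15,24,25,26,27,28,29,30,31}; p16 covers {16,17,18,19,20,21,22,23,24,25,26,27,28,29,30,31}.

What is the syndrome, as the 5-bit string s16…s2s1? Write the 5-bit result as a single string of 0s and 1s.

s1 (pos 1,3,5,7,9,11,13,15,17,19,21,23,25,27,29,31): 1⊕1⊕0⊕1⊕1⊕0⊕1⊕1⊕1⊕0⊕0⊕1⊕0⊕0⊕1⊕0 = 1
s2 (pos 2,3,6,7,10,11,14,15,18,19,22,23,26,27,30,31): 0⊕1⊕0⊕1⊕0⊕0⊕1⊕1⊕0⊕0⊕0⊕1⊕1⊕0⊕1⊕0 = 1
s4 (pos 4,5,6,7,12,13,14,15,20,21,22,23,28,29,30,31): 0⊕0⊕0⊕1⊕1⊕1⊕1⊕1⊕0⊕0⊕0⊕1⊕0⊕1⊕1⊕0 = 0
s8 (pos 8,9,10,11,12,13,14,15,24,25,26,27,28,29,30,31): 1⊕1⊕0⊕0⊕1⊕1⊕1⊕1⊕0⊕0⊕1⊕0⊕0⊕1⊕1⊕0 = 1
s16 (pos 16,17,18,19,20,21,22,23,24,25,26,27,28,29,30,31): 0⊕1⊕0⊕0⊕0⊕0⊕0⊕1⊕0⊕0⊕1⊕0⊕0⊕1⊕1⊕0 = 1
Syndrome s16…s1 = 11011 → error at position 27.

11011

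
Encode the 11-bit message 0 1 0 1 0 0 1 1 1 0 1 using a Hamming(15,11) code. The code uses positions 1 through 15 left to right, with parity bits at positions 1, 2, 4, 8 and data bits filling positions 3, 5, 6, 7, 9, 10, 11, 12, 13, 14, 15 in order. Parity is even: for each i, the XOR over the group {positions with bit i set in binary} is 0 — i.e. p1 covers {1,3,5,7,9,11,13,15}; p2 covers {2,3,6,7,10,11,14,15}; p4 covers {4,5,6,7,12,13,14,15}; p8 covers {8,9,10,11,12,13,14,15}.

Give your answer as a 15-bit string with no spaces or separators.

Place data at non-parity positions: p1 p2 0 p4 1 0 1 p8 0 0 1 1 1 0 1
p1 (pos 1,3,5,7,9,11,13,15): XOR of data positions = 0⊕1⊕1⊕0⊕1⊕1⊕1 = 1
p2 (pos 2,3,6,7,10,11,14,15): XOR of data positions = 0⊕0⊕1⊕0⊕1⊕0⊕1 = 1
p4 (pos 4,5,6,7,12,13,14,15): XOR of data positions = 1⊕0⊕1⊕1⊕1⊕0⊕1 = 1
p8 (pos 8,9,10,11,12,13,14,15): XOR of data positions = 0⊕0⊕1⊕1⊕1⊕0⊕1 = 0
Codeword: 110110100011101

110110100011101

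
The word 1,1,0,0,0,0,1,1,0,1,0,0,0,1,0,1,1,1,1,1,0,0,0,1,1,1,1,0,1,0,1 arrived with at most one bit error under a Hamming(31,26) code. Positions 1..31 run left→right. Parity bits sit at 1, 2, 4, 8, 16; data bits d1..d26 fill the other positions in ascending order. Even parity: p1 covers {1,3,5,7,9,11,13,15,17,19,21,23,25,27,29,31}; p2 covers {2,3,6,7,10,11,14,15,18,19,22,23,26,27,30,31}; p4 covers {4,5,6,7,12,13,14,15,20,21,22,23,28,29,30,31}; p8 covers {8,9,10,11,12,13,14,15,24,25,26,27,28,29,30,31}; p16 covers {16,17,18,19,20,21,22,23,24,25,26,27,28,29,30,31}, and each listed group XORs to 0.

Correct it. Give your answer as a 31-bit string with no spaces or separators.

1100001101000101111100011110111

s1 (pos 1,3,5,7,9,11,13,15,17,19,21,23,25,27,29,31): 1⊕0⊕0⊕1⊕0⊕0⊕0⊕0⊕1⊕1⊕0⊕0⊕1⊕1⊕1⊕1 = 0
s2 (pos 2,3,6,7,10,11,14,15,18,19,22,23,26,27,30,31): 1⊕0⊕0⊕1⊕1⊕0⊕1⊕0⊕1⊕1⊕0⊕0⊕1⊕1⊕0⊕1 = 1
s4 (pos 4,5,6,7,12,13,14,15,20,21,22,23,28,29,30,31): 0⊕0⊕0⊕1⊕0⊕0⊕1⊕0⊕1⊕0⊕0⊕0⊕0⊕1⊕0⊕1 = 1
s8 (pos 8,9,10,11,12,13,14,15,24,25,26,27,28,29,30,31): 1⊕0⊕1⊕0⊕0⊕0⊕1⊕0⊕1⊕1⊕1⊕1⊕0⊕1⊕0⊕1 = 1
s16 (pos 16,17,18,19,20,21,22,23,24,25,26,27,28,29,30,31): 1⊕1⊕1⊕1⊕1⊕0⊕0⊕0⊕1⊕1⊕1⊕1⊕0⊕1⊕0⊕1 = 1
Syndrome s16…s1 = 11110 → error at position 30.
Flip position 30: 1100001101000101111100011110101 → 1100001101000101111100011110111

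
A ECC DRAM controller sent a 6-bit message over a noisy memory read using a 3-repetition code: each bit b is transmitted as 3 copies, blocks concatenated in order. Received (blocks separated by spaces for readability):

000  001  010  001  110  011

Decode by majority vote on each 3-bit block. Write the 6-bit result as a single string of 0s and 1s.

Block 1 (000): 0 ones → 0
Block 2 (001): 1 one → 0
Block 3 (010): 1 one → 0
Block 4 (001): 1 one → 0
Block 5 (110): 2 ones → 1
Block 6 (011): 2 ones → 1

000011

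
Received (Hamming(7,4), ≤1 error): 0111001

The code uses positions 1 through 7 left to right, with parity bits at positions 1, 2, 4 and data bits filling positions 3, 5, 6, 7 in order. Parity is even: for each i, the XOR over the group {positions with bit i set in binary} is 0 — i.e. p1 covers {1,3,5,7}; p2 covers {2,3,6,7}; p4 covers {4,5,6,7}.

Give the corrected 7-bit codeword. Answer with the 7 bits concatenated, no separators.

0011001

s1 (pos 1,3,5,7): 0⊕1⊕0⊕1 = 0
s2 (pos 2,3,6,7): 1⊕1⊕0⊕1 = 1
s4 (pos 4,5,6,7): 1⊕0⊕0⊕1 = 0
Syndrome s4…s1 = 010 → error at position 2.
Flip position 2: 0111001 → 0011001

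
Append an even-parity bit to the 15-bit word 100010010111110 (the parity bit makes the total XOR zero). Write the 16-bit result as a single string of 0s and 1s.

1000100101111100

XOR of the 15 data bits: 1⊕0⊕0⊕0⊕1⊕0⊕0⊕1⊕0⊕1⊕1⊕1⊕1⊕1⊕0 = 0
Parity bit = 0 (so all 16 bits XOR to 0).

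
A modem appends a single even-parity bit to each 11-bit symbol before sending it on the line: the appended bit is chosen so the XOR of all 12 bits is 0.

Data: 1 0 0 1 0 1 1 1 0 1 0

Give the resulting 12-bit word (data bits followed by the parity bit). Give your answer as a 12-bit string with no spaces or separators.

XOR of the 11 data bits: 1⊕0⊕0⊕1⊕0⊕1⊕1⊕1⊕0⊕1⊕0 = 0
Parity bit = 0 (so all 12 bits XOR to 0).

100101110100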